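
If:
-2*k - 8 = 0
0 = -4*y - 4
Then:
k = -4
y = -1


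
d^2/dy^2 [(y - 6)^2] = 2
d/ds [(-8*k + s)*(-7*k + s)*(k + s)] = 41*k^2 - 28*k*s + 3*s^2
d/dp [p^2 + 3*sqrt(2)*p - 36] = 2*p + 3*sqrt(2)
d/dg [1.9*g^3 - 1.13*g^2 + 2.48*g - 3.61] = 5.7*g^2 - 2.26*g + 2.48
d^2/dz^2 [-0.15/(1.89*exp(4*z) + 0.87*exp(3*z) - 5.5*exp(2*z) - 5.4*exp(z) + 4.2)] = ((4.536*exp(3*z) + 1.1745*exp(2*z) - 3.3*exp(z) - 0.81)*(1.89*exp(4*z) + 0.87*exp(3*z) - 5.5*exp(2*z) - 5.4*exp(z) + 4.2) - 0.15*(7.56*exp(3*z) + 2.61*exp(2*z) - 11.0*exp(z) - 5.4)*(15.12*exp(3*z) + 5.22*exp(2*z) - 22.0*exp(z) - 10.8)*exp(z))*exp(z)/(1.89*exp(4*z) + 0.87*exp(3*z) - 5.5*exp(2*z) - 5.4*exp(z) + 4.2)^3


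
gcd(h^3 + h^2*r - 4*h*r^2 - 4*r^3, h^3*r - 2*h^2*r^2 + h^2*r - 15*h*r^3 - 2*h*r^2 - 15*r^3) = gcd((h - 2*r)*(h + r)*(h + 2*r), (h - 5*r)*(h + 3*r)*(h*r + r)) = 1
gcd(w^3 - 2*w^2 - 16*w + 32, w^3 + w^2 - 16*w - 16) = w^2 - 16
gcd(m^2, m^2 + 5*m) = m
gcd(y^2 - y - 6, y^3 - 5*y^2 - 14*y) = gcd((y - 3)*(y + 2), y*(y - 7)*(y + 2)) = y + 2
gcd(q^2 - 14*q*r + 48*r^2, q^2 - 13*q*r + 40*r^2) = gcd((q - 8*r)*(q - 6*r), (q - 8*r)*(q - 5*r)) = q - 8*r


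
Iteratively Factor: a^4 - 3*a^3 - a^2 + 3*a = (a + 1)*(a^3 - 4*a^2 + 3*a) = a*(a + 1)*(a^2 - 4*a + 3) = a*(a - 3)*(a + 1)*(a - 1)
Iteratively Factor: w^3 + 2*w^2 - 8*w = (w - 2)*(w^2 + 4*w) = w*(w - 2)*(w + 4)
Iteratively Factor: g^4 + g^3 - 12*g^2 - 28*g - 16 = (g - 4)*(g^3 + 5*g^2 + 8*g + 4) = (g - 4)*(g + 1)*(g^2 + 4*g + 4) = (g - 4)*(g + 1)*(g + 2)*(g + 2)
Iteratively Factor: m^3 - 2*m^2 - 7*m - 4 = (m - 4)*(m^2 + 2*m + 1) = (m - 4)*(m + 1)*(m + 1)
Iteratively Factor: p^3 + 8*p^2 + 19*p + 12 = (p + 4)*(p^2 + 4*p + 3) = (p + 3)*(p + 4)*(p + 1)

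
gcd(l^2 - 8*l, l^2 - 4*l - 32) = l - 8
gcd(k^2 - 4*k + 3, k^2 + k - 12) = k - 3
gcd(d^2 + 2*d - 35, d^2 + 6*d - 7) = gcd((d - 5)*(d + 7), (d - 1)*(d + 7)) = d + 7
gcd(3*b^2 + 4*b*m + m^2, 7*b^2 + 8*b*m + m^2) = b + m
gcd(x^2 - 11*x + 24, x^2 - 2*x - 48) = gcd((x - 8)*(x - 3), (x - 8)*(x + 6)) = x - 8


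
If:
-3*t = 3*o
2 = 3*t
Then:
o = -2/3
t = 2/3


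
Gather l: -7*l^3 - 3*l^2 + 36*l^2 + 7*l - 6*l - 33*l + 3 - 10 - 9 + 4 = -7*l^3 + 33*l^2 - 32*l - 12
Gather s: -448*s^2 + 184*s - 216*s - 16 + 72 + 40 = -448*s^2 - 32*s + 96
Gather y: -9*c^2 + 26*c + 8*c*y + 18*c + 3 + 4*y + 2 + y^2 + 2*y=-9*c^2 + 44*c + y^2 + y*(8*c + 6) + 5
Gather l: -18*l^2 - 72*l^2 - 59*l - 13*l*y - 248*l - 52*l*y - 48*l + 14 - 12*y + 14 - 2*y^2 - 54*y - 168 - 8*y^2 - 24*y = -90*l^2 + l*(-65*y - 355) - 10*y^2 - 90*y - 140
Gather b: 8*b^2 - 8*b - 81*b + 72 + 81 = 8*b^2 - 89*b + 153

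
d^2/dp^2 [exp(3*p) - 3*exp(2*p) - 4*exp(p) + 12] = (9*exp(2*p) - 12*exp(p) - 4)*exp(p)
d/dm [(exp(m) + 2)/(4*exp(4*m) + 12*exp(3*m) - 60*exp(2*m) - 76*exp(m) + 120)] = (-3*exp(2*m) - 2*exp(m) + 17)*exp(m)/(4*(exp(6*m) + 2*exp(5*m) - 33*exp(4*m) - 4*exp(3*m) + 319*exp(2*m) - 510*exp(m) + 225))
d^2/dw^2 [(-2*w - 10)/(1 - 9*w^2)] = 36*(36*w^2*(w + 5) - (3*w + 5)*(9*w^2 - 1))/(9*w^2 - 1)^3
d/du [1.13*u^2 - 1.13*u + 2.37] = 2.26*u - 1.13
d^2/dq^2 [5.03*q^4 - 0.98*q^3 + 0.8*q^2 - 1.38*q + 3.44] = 60.36*q^2 - 5.88*q + 1.6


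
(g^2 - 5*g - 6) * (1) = g^2 - 5*g - 6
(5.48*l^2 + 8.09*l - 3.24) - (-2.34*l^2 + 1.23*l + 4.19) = 7.82*l^2 + 6.86*l - 7.43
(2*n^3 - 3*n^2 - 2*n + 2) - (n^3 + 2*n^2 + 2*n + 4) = n^3 - 5*n^2 - 4*n - 2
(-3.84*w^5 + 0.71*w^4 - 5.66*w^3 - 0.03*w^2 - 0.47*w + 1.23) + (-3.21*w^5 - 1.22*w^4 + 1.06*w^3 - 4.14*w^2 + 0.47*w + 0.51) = -7.05*w^5 - 0.51*w^4 - 4.6*w^3 - 4.17*w^2 + 1.74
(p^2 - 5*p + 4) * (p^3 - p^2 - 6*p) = p^5 - 6*p^4 + 3*p^3 + 26*p^2 - 24*p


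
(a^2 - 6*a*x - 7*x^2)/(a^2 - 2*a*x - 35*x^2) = (a + x)/(a + 5*x)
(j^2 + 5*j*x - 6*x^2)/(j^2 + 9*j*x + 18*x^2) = (j - x)/(j + 3*x)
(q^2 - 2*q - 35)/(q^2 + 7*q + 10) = (q - 7)/(q + 2)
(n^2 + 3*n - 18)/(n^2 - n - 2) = (-n^2 - 3*n + 18)/(-n^2 + n + 2)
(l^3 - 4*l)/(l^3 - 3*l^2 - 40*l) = (4 - l^2)/(-l^2 + 3*l + 40)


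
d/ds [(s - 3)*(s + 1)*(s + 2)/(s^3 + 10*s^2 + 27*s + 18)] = 2*(5*s^2 + 24*s + 18)/(s^4 + 18*s^3 + 117*s^2 + 324*s + 324)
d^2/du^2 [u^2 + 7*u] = 2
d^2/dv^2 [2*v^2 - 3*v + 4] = 4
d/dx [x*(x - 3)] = 2*x - 3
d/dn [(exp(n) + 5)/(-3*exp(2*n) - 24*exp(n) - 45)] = exp(n)/(3*(exp(2*n) + 6*exp(n) + 9))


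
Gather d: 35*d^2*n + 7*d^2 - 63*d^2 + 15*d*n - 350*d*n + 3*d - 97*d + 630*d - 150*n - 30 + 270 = d^2*(35*n - 56) + d*(536 - 335*n) - 150*n + 240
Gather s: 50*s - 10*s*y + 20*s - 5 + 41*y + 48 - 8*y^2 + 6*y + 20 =s*(70 - 10*y) - 8*y^2 + 47*y + 63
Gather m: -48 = -48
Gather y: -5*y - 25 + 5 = -5*y - 20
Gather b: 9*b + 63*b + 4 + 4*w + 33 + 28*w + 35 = 72*b + 32*w + 72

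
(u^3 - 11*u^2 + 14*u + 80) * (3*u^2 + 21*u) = 3*u^5 - 12*u^4 - 189*u^3 + 534*u^2 + 1680*u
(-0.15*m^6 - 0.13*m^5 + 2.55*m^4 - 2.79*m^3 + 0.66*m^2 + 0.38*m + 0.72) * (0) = 0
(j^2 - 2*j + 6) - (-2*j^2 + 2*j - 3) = 3*j^2 - 4*j + 9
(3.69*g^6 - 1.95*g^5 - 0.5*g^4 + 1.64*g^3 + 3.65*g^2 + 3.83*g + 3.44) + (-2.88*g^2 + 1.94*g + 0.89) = 3.69*g^6 - 1.95*g^5 - 0.5*g^4 + 1.64*g^3 + 0.77*g^2 + 5.77*g + 4.33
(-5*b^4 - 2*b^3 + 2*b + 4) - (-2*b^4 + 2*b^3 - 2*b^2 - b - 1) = -3*b^4 - 4*b^3 + 2*b^2 + 3*b + 5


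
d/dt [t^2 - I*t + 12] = 2*t - I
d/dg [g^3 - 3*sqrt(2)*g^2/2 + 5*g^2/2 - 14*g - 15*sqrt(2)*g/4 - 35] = 3*g^2 - 3*sqrt(2)*g + 5*g - 14 - 15*sqrt(2)/4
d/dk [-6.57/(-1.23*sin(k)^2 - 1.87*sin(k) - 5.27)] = -(16.1622*sin(k) + 12.2859)*cos(k)/(1.23*sin(k)^2 + 1.87*sin(k) + 5.27)^2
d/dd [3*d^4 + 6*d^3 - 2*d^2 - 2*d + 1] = 12*d^3 + 18*d^2 - 4*d - 2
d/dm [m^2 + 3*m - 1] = 2*m + 3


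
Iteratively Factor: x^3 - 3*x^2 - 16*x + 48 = (x + 4)*(x^2 - 7*x + 12) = (x - 3)*(x + 4)*(x - 4)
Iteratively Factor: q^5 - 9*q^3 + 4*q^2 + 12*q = (q - 2)*(q^4 + 2*q^3 - 5*q^2 - 6*q) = (q - 2)*(q + 3)*(q^3 - q^2 - 2*q) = (q - 2)*(q + 1)*(q + 3)*(q^2 - 2*q) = (q - 2)^2*(q + 1)*(q + 3)*(q)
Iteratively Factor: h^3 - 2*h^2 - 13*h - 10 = (h + 2)*(h^2 - 4*h - 5) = (h - 5)*(h + 2)*(h + 1)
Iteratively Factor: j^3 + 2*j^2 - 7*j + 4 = (j - 1)*(j^2 + 3*j - 4) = (j - 1)*(j + 4)*(j - 1)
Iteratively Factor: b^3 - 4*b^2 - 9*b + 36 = (b - 4)*(b^2 - 9) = (b - 4)*(b + 3)*(b - 3)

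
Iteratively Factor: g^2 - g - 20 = (g - 5)*(g + 4)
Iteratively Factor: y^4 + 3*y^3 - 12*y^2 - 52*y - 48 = (y + 2)*(y^3 + y^2 - 14*y - 24) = (y + 2)^2*(y^2 - y - 12) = (y - 4)*(y + 2)^2*(y + 3)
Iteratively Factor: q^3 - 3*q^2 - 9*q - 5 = (q - 5)*(q^2 + 2*q + 1) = (q - 5)*(q + 1)*(q + 1)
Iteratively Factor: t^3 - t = (t)*(t^2 - 1) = t*(t + 1)*(t - 1)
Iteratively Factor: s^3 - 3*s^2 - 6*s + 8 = (s - 4)*(s^2 + s - 2) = (s - 4)*(s - 1)*(s + 2)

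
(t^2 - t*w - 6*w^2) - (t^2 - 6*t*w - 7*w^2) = 5*t*w + w^2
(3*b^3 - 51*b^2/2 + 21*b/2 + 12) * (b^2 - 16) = 3*b^5 - 51*b^4/2 - 75*b^3/2 + 420*b^2 - 168*b - 192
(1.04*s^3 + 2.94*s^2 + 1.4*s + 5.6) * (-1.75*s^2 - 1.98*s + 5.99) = -1.82*s^5 - 7.2042*s^4 - 2.0416*s^3 + 5.0386*s^2 - 2.702*s + 33.544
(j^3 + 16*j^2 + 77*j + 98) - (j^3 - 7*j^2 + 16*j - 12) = 23*j^2 + 61*j + 110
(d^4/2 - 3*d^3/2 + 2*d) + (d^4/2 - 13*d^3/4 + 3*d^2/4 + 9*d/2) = d^4 - 19*d^3/4 + 3*d^2/4 + 13*d/2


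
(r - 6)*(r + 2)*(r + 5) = r^3 + r^2 - 32*r - 60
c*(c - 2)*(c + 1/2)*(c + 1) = c^4 - c^3/2 - 5*c^2/2 - c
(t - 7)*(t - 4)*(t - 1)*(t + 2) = t^4 - 10*t^3 + 15*t^2 + 50*t - 56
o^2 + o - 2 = (o - 1)*(o + 2)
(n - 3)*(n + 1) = n^2 - 2*n - 3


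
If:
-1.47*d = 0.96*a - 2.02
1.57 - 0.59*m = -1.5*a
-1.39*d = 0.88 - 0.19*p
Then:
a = 3.07359112709832 - 0.209307553956835*p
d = 0.136690647482014*p - 0.633093525179856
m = 10.4752316790635 - 0.5321378490428*p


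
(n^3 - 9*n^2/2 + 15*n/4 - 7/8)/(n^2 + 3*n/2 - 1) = (n^2 - 4*n + 7/4)/(n + 2)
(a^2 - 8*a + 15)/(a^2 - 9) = (a - 5)/(a + 3)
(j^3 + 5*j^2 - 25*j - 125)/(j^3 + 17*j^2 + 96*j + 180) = (j^2 - 25)/(j^2 + 12*j + 36)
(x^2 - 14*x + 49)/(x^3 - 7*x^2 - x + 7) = (x - 7)/(x^2 - 1)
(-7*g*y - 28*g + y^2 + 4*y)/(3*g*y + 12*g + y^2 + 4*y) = (-7*g + y)/(3*g + y)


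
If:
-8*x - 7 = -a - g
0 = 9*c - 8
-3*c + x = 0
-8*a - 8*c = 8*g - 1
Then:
No Solution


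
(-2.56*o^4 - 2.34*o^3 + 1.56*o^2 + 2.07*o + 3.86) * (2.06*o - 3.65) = -5.2736*o^5 + 4.5236*o^4 + 11.7546*o^3 - 1.4298*o^2 + 0.396100000000001*o - 14.089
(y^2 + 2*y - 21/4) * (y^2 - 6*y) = y^4 - 4*y^3 - 69*y^2/4 + 63*y/2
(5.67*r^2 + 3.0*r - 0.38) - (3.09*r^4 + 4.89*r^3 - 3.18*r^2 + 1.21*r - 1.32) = -3.09*r^4 - 4.89*r^3 + 8.85*r^2 + 1.79*r + 0.94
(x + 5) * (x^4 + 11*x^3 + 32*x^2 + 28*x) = x^5 + 16*x^4 + 87*x^3 + 188*x^2 + 140*x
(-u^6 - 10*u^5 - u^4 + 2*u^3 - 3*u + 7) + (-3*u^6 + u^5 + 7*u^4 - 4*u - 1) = -4*u^6 - 9*u^5 + 6*u^4 + 2*u^3 - 7*u + 6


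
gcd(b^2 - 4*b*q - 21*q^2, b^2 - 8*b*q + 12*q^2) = 1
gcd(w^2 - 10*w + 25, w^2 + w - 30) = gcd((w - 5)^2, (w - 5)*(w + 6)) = w - 5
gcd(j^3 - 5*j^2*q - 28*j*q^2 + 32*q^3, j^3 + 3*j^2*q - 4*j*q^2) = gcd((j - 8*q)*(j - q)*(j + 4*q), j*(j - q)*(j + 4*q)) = -j^2 - 3*j*q + 4*q^2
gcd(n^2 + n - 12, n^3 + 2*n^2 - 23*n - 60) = n + 4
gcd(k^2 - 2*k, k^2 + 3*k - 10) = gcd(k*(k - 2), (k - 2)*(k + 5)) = k - 2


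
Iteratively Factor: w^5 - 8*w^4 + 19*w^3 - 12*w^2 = (w)*(w^4 - 8*w^3 + 19*w^2 - 12*w) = w*(w - 4)*(w^3 - 4*w^2 + 3*w) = w*(w - 4)*(w - 1)*(w^2 - 3*w) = w^2*(w - 4)*(w - 1)*(w - 3)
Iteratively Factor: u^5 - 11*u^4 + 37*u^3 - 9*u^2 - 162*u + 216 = (u - 3)*(u^4 - 8*u^3 + 13*u^2 + 30*u - 72) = (u - 4)*(u - 3)*(u^3 - 4*u^2 - 3*u + 18) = (u - 4)*(u - 3)^2*(u^2 - u - 6) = (u - 4)*(u - 3)^2*(u + 2)*(u - 3)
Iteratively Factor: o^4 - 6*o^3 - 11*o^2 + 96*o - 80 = (o - 5)*(o^3 - o^2 - 16*o + 16) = (o - 5)*(o - 4)*(o^2 + 3*o - 4) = (o - 5)*(o - 4)*(o + 4)*(o - 1)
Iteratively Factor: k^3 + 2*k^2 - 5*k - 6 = (k - 2)*(k^2 + 4*k + 3) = (k - 2)*(k + 3)*(k + 1)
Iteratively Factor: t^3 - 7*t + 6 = (t + 3)*(t^2 - 3*t + 2) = (t - 1)*(t + 3)*(t - 2)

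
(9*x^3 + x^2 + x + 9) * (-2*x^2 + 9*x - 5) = -18*x^5 + 79*x^4 - 38*x^3 - 14*x^2 + 76*x - 45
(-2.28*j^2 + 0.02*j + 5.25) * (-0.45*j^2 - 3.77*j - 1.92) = 1.026*j^4 + 8.5866*j^3 + 1.9397*j^2 - 19.8309*j - 10.08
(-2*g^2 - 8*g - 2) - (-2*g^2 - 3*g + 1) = -5*g - 3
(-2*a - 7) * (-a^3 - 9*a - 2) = 2*a^4 + 7*a^3 + 18*a^2 + 67*a + 14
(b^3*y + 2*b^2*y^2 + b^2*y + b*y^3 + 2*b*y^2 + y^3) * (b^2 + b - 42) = b^5*y + 2*b^4*y^2 + 2*b^4*y + b^3*y^3 + 4*b^3*y^2 - 41*b^3*y + 2*b^2*y^3 - 82*b^2*y^2 - 42*b^2*y - 41*b*y^3 - 84*b*y^2 - 42*y^3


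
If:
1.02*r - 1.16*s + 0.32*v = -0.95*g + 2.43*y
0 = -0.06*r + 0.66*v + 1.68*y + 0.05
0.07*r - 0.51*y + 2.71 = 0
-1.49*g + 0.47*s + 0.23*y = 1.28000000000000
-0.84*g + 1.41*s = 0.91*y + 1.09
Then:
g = 4.13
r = 42.06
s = 10.39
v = -24.47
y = 11.09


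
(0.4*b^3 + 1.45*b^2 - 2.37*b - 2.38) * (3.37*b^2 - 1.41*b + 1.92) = 1.348*b^5 + 4.3225*b^4 - 9.2634*b^3 - 1.8949*b^2 - 1.1946*b - 4.5696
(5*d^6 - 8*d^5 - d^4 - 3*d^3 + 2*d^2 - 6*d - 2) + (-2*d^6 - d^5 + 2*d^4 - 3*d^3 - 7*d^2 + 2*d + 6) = 3*d^6 - 9*d^5 + d^4 - 6*d^3 - 5*d^2 - 4*d + 4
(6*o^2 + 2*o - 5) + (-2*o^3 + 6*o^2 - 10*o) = -2*o^3 + 12*o^2 - 8*o - 5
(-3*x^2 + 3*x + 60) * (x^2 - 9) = -3*x^4 + 3*x^3 + 87*x^2 - 27*x - 540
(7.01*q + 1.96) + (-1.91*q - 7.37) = 5.1*q - 5.41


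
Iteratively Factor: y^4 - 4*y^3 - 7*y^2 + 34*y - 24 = (y - 2)*(y^3 - 2*y^2 - 11*y + 12) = (y - 2)*(y - 1)*(y^2 - y - 12) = (y - 4)*(y - 2)*(y - 1)*(y + 3)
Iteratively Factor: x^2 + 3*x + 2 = (x + 1)*(x + 2)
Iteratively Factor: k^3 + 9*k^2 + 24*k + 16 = (k + 1)*(k^2 + 8*k + 16) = (k + 1)*(k + 4)*(k + 4)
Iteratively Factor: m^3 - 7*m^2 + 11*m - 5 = (m - 1)*(m^2 - 6*m + 5) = (m - 1)^2*(m - 5)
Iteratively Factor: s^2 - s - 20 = (s - 5)*(s + 4)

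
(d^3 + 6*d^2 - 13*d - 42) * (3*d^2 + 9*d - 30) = 3*d^5 + 27*d^4 - 15*d^3 - 423*d^2 + 12*d + 1260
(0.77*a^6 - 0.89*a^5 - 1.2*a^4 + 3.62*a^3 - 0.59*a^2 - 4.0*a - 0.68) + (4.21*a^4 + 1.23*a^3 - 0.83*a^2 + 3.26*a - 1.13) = 0.77*a^6 - 0.89*a^5 + 3.01*a^4 + 4.85*a^3 - 1.42*a^2 - 0.74*a - 1.81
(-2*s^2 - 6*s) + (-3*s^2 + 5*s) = -5*s^2 - s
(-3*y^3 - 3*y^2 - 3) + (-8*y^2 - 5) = -3*y^3 - 11*y^2 - 8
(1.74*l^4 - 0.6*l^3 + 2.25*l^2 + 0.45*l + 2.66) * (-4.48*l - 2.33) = -7.7952*l^5 - 1.3662*l^4 - 8.682*l^3 - 7.2585*l^2 - 12.9653*l - 6.1978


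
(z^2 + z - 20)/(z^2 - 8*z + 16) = (z + 5)/(z - 4)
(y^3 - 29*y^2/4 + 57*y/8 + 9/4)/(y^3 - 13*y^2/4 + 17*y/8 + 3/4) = (y - 6)/(y - 2)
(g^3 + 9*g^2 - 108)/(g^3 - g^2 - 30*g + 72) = (g + 6)/(g - 4)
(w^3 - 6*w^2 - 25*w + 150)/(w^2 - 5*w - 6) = (w^2 - 25)/(w + 1)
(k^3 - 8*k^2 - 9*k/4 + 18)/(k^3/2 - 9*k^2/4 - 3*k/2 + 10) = (4*k^3 - 32*k^2 - 9*k + 72)/(2*k^3 - 9*k^2 - 6*k + 40)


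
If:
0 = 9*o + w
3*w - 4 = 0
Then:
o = -4/27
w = 4/3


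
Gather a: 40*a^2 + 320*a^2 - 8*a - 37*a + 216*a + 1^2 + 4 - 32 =360*a^2 + 171*a - 27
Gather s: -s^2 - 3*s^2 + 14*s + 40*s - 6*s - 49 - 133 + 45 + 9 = -4*s^2 + 48*s - 128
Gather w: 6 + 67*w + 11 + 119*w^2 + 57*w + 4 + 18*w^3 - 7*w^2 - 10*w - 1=18*w^3 + 112*w^2 + 114*w + 20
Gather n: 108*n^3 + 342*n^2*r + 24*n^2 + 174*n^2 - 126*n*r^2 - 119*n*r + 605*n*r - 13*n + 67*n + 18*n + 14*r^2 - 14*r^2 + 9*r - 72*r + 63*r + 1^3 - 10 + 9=108*n^3 + n^2*(342*r + 198) + n*(-126*r^2 + 486*r + 72)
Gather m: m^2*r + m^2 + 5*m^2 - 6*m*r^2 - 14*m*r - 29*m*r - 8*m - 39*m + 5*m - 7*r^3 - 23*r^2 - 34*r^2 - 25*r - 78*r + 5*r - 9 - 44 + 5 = m^2*(r + 6) + m*(-6*r^2 - 43*r - 42) - 7*r^3 - 57*r^2 - 98*r - 48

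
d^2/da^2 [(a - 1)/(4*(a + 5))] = -3/(a + 5)^3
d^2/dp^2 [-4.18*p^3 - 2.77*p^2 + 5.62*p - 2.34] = -25.08*p - 5.54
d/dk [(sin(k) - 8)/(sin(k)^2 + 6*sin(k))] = (-cos(k) + 16/tan(k) + 48*cos(k)/sin(k)^2)/(sin(k) + 6)^2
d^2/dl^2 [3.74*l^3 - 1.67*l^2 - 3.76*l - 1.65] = 22.44*l - 3.34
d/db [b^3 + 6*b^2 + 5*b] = 3*b^2 + 12*b + 5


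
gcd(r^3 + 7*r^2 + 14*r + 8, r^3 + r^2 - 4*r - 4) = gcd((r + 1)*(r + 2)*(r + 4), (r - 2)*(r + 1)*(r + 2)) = r^2 + 3*r + 2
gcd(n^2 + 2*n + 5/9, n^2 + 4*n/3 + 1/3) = n + 1/3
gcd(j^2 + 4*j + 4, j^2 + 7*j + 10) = j + 2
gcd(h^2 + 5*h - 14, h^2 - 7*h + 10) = h - 2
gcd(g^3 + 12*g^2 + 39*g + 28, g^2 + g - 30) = 1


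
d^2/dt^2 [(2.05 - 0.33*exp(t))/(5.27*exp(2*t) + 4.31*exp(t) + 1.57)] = (-9.165057*exp(4*t) + 235.233301*exp(3*t) + 156.071577*exp(2*t) - 27.531964*exp(t) - 14.685152)*exp(t)/(146.363183*exp(6*t) + 359.103597*exp(5*t) + 424.4985*exp(4*t) + 294.026045*exp(3*t) + 126.4635*exp(2*t) + 31.871157*exp(t) + 3.869893)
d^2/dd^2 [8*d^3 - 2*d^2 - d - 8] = 48*d - 4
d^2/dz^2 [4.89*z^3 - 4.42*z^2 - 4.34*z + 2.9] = 29.34*z - 8.84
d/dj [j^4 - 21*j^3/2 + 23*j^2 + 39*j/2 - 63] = 4*j^3 - 63*j^2/2 + 46*j + 39/2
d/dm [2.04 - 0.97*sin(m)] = -0.97*cos(m)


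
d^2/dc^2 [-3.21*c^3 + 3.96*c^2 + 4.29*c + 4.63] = 7.92 - 19.26*c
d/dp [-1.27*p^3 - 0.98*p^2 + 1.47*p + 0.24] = -3.81*p^2 - 1.96*p + 1.47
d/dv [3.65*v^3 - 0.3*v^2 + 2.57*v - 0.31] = 10.95*v^2 - 0.6*v + 2.57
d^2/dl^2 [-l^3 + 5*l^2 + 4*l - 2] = 10 - 6*l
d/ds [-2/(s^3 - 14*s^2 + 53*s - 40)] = 2*(3*s^2 - 28*s + 53)/(s^3 - 14*s^2 + 53*s - 40)^2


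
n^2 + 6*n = n*(n + 6)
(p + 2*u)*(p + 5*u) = p^2 + 7*p*u + 10*u^2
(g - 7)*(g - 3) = g^2 - 10*g + 21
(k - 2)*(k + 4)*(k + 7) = k^3 + 9*k^2 + 6*k - 56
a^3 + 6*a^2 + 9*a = a*(a + 3)^2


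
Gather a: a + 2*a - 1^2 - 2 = 3*a - 3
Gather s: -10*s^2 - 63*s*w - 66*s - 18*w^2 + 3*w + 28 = -10*s^2 + s*(-63*w - 66) - 18*w^2 + 3*w + 28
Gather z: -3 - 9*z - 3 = -9*z - 6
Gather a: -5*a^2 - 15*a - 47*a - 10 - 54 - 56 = -5*a^2 - 62*a - 120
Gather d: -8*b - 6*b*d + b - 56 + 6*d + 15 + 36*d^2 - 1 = -7*b + 36*d^2 + d*(6 - 6*b) - 42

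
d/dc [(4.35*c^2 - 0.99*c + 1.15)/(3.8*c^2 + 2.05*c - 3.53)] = (12.6795*c^2 - 39.451*c + 1.1372)/(14.44*c^4 + 15.58*c^3 - 22.6255*c^2 - 14.473*c + 12.4609)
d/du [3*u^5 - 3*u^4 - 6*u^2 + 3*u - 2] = 15*u^4 - 12*u^3 - 12*u + 3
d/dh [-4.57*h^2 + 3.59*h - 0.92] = 3.59 - 9.14*h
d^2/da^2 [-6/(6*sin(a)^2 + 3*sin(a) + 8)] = 18*(48*sin(a)^4 + 18*sin(a)^3 - 133*sin(a)^2 - 44*sin(a) + 26)/(6*sin(a)^2 + 3*sin(a) + 8)^3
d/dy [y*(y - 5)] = 2*y - 5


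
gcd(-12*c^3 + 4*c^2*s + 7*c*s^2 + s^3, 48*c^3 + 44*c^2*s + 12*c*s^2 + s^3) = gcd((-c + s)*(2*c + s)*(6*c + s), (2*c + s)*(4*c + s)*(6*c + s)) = 12*c^2 + 8*c*s + s^2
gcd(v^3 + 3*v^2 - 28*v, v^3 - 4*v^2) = v^2 - 4*v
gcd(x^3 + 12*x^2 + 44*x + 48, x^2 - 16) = x + 4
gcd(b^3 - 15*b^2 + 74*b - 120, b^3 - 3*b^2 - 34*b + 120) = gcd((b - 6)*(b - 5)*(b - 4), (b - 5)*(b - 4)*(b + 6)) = b^2 - 9*b + 20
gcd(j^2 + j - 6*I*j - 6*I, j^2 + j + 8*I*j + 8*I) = j + 1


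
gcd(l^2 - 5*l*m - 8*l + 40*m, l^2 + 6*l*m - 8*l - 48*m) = l - 8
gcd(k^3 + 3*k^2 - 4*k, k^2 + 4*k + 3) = 1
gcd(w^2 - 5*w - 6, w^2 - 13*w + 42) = w - 6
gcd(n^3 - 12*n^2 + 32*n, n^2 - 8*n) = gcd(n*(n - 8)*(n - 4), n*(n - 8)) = n^2 - 8*n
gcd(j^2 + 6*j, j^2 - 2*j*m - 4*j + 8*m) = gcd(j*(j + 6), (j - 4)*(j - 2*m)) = 1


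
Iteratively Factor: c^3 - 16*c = (c)*(c^2 - 16) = c*(c - 4)*(c + 4)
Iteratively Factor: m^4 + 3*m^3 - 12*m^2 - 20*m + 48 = (m - 2)*(m^3 + 5*m^2 - 2*m - 24) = (m - 2)*(m + 4)*(m^2 + m - 6) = (m - 2)*(m + 3)*(m + 4)*(m - 2)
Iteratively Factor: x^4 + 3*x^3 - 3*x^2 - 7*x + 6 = (x + 2)*(x^3 + x^2 - 5*x + 3) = (x - 1)*(x + 2)*(x^2 + 2*x - 3) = (x - 1)*(x + 2)*(x + 3)*(x - 1)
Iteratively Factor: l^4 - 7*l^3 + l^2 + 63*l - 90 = (l - 5)*(l^3 - 2*l^2 - 9*l + 18) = (l - 5)*(l - 2)*(l^2 - 9) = (l - 5)*(l - 3)*(l - 2)*(l + 3)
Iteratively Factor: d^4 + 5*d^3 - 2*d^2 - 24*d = (d + 4)*(d^3 + d^2 - 6*d) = d*(d + 4)*(d^2 + d - 6) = d*(d + 3)*(d + 4)*(d - 2)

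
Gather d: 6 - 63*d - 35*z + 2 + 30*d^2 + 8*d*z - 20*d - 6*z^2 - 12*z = 30*d^2 + d*(8*z - 83) - 6*z^2 - 47*z + 8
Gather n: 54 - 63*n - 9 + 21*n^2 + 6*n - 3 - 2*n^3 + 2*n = -2*n^3 + 21*n^2 - 55*n + 42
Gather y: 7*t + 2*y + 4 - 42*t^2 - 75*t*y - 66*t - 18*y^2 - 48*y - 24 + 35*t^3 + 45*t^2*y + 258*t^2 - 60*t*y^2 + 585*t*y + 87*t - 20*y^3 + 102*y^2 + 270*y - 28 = 35*t^3 + 216*t^2 + 28*t - 20*y^3 + y^2*(84 - 60*t) + y*(45*t^2 + 510*t + 224) - 48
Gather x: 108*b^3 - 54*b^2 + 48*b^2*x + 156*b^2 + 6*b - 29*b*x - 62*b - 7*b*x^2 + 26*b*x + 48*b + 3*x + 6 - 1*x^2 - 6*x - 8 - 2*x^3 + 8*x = 108*b^3 + 102*b^2 - 8*b - 2*x^3 + x^2*(-7*b - 1) + x*(48*b^2 - 3*b + 5) - 2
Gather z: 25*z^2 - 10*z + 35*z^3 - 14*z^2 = 35*z^3 + 11*z^2 - 10*z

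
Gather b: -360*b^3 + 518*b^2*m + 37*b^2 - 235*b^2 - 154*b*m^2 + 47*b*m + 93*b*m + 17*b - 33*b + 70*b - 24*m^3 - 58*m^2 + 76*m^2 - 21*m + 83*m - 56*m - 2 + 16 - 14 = -360*b^3 + b^2*(518*m - 198) + b*(-154*m^2 + 140*m + 54) - 24*m^3 + 18*m^2 + 6*m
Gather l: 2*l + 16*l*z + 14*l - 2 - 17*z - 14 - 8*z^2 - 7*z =l*(16*z + 16) - 8*z^2 - 24*z - 16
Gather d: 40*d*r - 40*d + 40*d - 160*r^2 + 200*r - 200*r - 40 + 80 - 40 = 40*d*r - 160*r^2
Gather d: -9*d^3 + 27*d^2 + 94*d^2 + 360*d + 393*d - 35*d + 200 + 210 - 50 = -9*d^3 + 121*d^2 + 718*d + 360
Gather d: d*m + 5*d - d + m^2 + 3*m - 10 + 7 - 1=d*(m + 4) + m^2 + 3*m - 4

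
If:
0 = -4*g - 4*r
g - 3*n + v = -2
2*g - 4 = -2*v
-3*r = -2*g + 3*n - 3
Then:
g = 1/5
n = 4/3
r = -1/5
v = 9/5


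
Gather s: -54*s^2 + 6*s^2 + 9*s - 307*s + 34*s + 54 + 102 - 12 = -48*s^2 - 264*s + 144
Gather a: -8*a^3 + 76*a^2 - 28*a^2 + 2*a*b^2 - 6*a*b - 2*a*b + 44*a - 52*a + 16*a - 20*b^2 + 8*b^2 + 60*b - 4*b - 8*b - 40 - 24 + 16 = -8*a^3 + 48*a^2 + a*(2*b^2 - 8*b + 8) - 12*b^2 + 48*b - 48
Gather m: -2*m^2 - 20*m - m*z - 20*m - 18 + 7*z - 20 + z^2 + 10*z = -2*m^2 + m*(-z - 40) + z^2 + 17*z - 38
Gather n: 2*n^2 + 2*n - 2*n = 2*n^2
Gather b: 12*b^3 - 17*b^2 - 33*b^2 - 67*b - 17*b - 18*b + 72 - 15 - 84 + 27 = 12*b^3 - 50*b^2 - 102*b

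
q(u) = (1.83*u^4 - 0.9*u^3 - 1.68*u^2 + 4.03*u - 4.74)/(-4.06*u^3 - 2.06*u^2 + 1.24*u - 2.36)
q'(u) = (12.18*u^2 + 4.12*u - 1.24)*(1.83*u^4 - 0.9*u^3 - 1.68*u^2 + 4.03*u - 4.74)/(-4.06*u^3 - 2.06*u^2 + 1.24*u - 2.36)^2 + (7.32*u^3 - 2.7*u^2 - 3.36*u + 4.03)/(-4.06*u^3 - 2.06*u^2 + 1.24*u - 2.36) = (-7.4298*u^6 - 7.5396*u^5 + 1.8408*u^4 + 13.2164*u^3 - 45.1426*u^2 - 11.5992*u - 3.6332)/(16.4836*u^6 + 16.7272*u^5 - 5.8252*u^4 + 14.0544*u^3 + 11.2608*u^2 - 5.8528*u + 5.5696)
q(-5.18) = 2.74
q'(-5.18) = -0.47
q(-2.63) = 1.43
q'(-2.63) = -0.67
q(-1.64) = 0.17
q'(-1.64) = -3.24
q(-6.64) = 3.42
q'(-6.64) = -0.46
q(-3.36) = 1.85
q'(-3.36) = -0.53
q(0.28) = 1.66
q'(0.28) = -1.98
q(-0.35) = 2.19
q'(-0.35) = -0.68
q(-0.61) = 2.49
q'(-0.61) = -1.81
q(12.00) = -4.96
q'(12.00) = -0.45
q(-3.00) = 1.65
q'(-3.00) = -0.58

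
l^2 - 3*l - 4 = (l - 4)*(l + 1)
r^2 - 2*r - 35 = (r - 7)*(r + 5)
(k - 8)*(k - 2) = k^2 - 10*k + 16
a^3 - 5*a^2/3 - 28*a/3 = a*(a - 4)*(a + 7/3)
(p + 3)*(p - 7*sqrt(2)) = p^2 - 7*sqrt(2)*p + 3*p - 21*sqrt(2)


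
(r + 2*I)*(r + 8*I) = r^2 + 10*I*r - 16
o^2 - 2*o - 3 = (o - 3)*(o + 1)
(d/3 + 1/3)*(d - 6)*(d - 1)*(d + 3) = d^4/3 - d^3 - 19*d^2/3 + d + 6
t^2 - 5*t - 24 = (t - 8)*(t + 3)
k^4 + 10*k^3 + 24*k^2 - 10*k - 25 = (k - 1)*(k + 1)*(k + 5)^2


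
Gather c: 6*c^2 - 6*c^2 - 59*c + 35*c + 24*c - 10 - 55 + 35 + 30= 0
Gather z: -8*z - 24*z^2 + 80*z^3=80*z^3 - 24*z^2 - 8*z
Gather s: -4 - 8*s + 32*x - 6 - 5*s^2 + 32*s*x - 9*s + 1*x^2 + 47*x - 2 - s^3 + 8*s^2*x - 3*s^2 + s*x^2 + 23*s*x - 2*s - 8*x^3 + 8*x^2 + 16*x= -s^3 + s^2*(8*x - 8) + s*(x^2 + 55*x - 19) - 8*x^3 + 9*x^2 + 95*x - 12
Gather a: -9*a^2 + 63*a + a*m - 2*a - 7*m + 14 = -9*a^2 + a*(m + 61) - 7*m + 14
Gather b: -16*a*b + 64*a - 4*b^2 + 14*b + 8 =64*a - 4*b^2 + b*(14 - 16*a) + 8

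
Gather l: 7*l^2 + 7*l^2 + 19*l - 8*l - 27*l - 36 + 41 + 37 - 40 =14*l^2 - 16*l + 2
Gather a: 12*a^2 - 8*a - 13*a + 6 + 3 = 12*a^2 - 21*a + 9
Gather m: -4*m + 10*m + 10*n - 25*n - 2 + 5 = 6*m - 15*n + 3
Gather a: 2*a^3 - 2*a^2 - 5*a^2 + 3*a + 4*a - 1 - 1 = 2*a^3 - 7*a^2 + 7*a - 2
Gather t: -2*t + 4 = 4 - 2*t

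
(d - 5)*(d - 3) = d^2 - 8*d + 15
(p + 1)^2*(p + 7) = p^3 + 9*p^2 + 15*p + 7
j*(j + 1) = j^2 + j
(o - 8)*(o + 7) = o^2 - o - 56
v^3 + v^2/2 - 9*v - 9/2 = (v - 3)*(v + 1/2)*(v + 3)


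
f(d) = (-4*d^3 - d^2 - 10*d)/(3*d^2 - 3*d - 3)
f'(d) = (3 - 6*d)*(-4*d^3 - d^2 - 10*d)/(3*d^2 - 3*d - 3)^2 + (-12*d^2 - 2*d - 10)/(3*d^2 - 3*d - 3)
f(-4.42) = 5.37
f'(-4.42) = -1.12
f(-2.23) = 3.31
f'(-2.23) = -0.59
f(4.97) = -10.06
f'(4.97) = -0.83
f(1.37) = 17.48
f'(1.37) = 85.53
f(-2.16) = 3.28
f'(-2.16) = -0.54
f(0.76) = 2.80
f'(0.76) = 6.43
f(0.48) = 1.46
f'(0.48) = 3.61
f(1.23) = 9.88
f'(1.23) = 34.35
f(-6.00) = 7.22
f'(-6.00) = -1.21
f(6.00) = -11.03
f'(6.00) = -1.03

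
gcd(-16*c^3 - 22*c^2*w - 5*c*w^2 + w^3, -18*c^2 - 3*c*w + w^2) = 1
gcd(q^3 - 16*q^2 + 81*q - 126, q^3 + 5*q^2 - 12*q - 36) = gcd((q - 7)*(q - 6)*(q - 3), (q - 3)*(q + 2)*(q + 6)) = q - 3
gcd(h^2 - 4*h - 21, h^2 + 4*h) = 1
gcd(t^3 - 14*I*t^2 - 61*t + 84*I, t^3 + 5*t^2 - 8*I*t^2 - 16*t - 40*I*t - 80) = t - 4*I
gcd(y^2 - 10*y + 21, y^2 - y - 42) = y - 7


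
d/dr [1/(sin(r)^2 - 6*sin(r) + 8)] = 2*(3 - sin(r))*cos(r)/(sin(r)^2 - 6*sin(r) + 8)^2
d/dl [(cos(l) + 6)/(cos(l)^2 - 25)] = (cos(l)^2 + 12*cos(l) + 25)*sin(l)/(cos(l)^2 - 25)^2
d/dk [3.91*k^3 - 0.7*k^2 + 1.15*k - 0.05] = 11.73*k^2 - 1.4*k + 1.15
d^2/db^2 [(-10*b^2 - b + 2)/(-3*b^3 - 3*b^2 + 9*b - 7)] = 2*(90*b^6 + 27*b^5 + 729*b^4 - 1308*b^3 - 648*b^2 + 225*b + 433)/(27*b^9 + 81*b^8 - 162*b^7 - 270*b^6 + 864*b^5 - 216*b^4 - 1422*b^3 + 2142*b^2 - 1323*b + 343)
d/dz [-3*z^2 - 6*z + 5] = -6*z - 6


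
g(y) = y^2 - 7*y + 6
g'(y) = 2*y - 7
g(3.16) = -6.13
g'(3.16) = -0.68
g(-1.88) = 22.69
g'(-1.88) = -10.76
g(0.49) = 2.81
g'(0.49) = -6.02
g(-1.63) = 20.07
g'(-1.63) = -10.26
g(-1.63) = 20.07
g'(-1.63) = -10.26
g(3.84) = -6.13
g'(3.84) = 0.68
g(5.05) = -3.85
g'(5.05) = 3.10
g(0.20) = 4.64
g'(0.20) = -6.60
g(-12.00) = 234.00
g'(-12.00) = -31.00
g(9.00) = 24.00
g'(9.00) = 11.00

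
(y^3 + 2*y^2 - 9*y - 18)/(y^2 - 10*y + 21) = (y^2 + 5*y + 6)/(y - 7)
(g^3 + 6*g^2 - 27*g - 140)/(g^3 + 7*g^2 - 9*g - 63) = (g^2 - g - 20)/(g^2 - 9)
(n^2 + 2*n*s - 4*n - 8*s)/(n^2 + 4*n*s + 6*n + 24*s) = (n^2 + 2*n*s - 4*n - 8*s)/(n^2 + 4*n*s + 6*n + 24*s)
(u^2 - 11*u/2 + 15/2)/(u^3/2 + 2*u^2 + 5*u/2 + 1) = (2*u^2 - 11*u + 15)/(u^3 + 4*u^2 + 5*u + 2)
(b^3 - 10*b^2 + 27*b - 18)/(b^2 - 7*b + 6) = b - 3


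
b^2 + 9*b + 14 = (b + 2)*(b + 7)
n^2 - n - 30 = (n - 6)*(n + 5)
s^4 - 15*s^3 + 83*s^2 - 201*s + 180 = (s - 5)*(s - 4)*(s - 3)^2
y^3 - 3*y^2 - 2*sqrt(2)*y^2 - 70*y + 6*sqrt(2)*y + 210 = (y - 3)*(y - 7*sqrt(2))*(y + 5*sqrt(2))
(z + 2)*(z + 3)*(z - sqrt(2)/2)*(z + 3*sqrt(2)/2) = z^4 + sqrt(2)*z^3 + 5*z^3 + 9*z^2/2 + 5*sqrt(2)*z^2 - 15*z/2 + 6*sqrt(2)*z - 9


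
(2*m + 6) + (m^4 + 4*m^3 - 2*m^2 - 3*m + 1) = m^4 + 4*m^3 - 2*m^2 - m + 7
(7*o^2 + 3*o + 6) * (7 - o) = -7*o^3 + 46*o^2 + 15*o + 42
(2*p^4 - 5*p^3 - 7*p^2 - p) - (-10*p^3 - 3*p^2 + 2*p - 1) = 2*p^4 + 5*p^3 - 4*p^2 - 3*p + 1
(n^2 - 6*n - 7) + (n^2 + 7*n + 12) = 2*n^2 + n + 5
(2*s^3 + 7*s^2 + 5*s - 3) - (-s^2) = 2*s^3 + 8*s^2 + 5*s - 3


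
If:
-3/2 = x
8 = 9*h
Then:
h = 8/9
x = -3/2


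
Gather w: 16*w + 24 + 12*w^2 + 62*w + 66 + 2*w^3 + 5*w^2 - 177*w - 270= 2*w^3 + 17*w^2 - 99*w - 180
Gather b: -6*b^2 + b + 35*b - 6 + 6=-6*b^2 + 36*b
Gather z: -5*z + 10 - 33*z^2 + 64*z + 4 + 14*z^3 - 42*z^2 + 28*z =14*z^3 - 75*z^2 + 87*z + 14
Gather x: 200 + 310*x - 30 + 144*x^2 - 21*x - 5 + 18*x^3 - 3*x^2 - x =18*x^3 + 141*x^2 + 288*x + 165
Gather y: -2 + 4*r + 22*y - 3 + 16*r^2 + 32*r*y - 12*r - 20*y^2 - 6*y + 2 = 16*r^2 - 8*r - 20*y^2 + y*(32*r + 16) - 3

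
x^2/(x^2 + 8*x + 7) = x^2/(x^2 + 8*x + 7)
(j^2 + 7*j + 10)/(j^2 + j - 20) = (j + 2)/(j - 4)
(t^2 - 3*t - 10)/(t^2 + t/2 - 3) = 2*(t - 5)/(2*t - 3)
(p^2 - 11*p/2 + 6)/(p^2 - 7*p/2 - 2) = (2*p - 3)/(2*p + 1)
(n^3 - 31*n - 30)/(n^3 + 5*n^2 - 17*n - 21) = (n^2 - n - 30)/(n^2 + 4*n - 21)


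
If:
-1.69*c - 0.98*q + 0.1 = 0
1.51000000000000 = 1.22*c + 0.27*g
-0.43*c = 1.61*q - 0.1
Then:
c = 0.03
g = 5.47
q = 0.05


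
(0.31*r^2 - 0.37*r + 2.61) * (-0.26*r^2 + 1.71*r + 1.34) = -0.0806*r^4 + 0.6263*r^3 - 0.8959*r^2 + 3.9673*r + 3.4974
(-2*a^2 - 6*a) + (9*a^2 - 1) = 7*a^2 - 6*a - 1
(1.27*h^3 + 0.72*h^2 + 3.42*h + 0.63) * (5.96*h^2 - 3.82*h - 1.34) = 7.5692*h^5 - 0.5602*h^4 + 15.931*h^3 - 10.2744*h^2 - 6.9894*h - 0.8442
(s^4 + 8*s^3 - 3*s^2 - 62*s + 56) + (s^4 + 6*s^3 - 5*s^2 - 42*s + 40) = 2*s^4 + 14*s^3 - 8*s^2 - 104*s + 96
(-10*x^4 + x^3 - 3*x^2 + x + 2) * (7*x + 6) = -70*x^5 - 53*x^4 - 15*x^3 - 11*x^2 + 20*x + 12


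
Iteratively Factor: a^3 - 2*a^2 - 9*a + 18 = (a + 3)*(a^2 - 5*a + 6) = (a - 2)*(a + 3)*(a - 3)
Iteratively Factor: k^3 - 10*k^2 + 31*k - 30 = (k - 2)*(k^2 - 8*k + 15) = (k - 3)*(k - 2)*(k - 5)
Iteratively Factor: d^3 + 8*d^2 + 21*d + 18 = (d + 2)*(d^2 + 6*d + 9) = (d + 2)*(d + 3)*(d + 3)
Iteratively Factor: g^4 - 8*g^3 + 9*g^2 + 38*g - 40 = (g + 2)*(g^3 - 10*g^2 + 29*g - 20) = (g - 1)*(g + 2)*(g^2 - 9*g + 20) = (g - 5)*(g - 1)*(g + 2)*(g - 4)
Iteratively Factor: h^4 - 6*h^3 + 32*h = (h + 2)*(h^3 - 8*h^2 + 16*h) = h*(h + 2)*(h^2 - 8*h + 16) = h*(h - 4)*(h + 2)*(h - 4)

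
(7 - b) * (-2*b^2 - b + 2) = 2*b^3 - 13*b^2 - 9*b + 14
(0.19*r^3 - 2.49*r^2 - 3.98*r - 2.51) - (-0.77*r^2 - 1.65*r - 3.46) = 0.19*r^3 - 1.72*r^2 - 2.33*r + 0.95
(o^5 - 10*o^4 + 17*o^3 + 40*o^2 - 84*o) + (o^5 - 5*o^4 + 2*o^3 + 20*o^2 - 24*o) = 2*o^5 - 15*o^4 + 19*o^3 + 60*o^2 - 108*o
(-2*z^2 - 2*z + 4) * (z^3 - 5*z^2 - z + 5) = -2*z^5 + 8*z^4 + 16*z^3 - 28*z^2 - 14*z + 20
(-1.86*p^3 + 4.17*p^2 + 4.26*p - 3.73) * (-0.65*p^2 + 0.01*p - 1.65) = 1.209*p^5 - 2.7291*p^4 + 0.3417*p^3 - 4.4134*p^2 - 7.0663*p + 6.1545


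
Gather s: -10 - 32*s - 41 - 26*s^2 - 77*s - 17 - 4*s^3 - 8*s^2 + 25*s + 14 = -4*s^3 - 34*s^2 - 84*s - 54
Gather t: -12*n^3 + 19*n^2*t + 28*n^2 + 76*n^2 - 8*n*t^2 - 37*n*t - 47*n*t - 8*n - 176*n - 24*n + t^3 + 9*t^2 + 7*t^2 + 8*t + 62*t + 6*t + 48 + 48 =-12*n^3 + 104*n^2 - 208*n + t^3 + t^2*(16 - 8*n) + t*(19*n^2 - 84*n + 76) + 96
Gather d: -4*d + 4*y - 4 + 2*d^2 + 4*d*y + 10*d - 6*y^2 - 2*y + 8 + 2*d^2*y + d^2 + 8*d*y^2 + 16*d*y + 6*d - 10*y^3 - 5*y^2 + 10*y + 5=d^2*(2*y + 3) + d*(8*y^2 + 20*y + 12) - 10*y^3 - 11*y^2 + 12*y + 9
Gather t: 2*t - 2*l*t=t*(2 - 2*l)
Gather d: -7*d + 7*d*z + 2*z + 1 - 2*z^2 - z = d*(7*z - 7) - 2*z^2 + z + 1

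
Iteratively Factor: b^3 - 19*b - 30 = (b + 3)*(b^2 - 3*b - 10) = (b + 2)*(b + 3)*(b - 5)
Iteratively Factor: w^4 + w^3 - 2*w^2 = (w)*(w^3 + w^2 - 2*w) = w*(w + 2)*(w^2 - w) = w*(w - 1)*(w + 2)*(w)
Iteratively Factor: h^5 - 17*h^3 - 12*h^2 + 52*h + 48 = (h - 2)*(h^4 + 2*h^3 - 13*h^2 - 38*h - 24) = (h - 4)*(h - 2)*(h^3 + 6*h^2 + 11*h + 6) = (h - 4)*(h - 2)*(h + 3)*(h^2 + 3*h + 2) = (h - 4)*(h - 2)*(h + 1)*(h + 3)*(h + 2)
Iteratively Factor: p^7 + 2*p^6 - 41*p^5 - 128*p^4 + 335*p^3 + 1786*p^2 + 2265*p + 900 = (p - 5)*(p^6 + 7*p^5 - 6*p^4 - 158*p^3 - 455*p^2 - 489*p - 180) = (p - 5)*(p + 3)*(p^5 + 4*p^4 - 18*p^3 - 104*p^2 - 143*p - 60) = (p - 5)*(p + 1)*(p + 3)*(p^4 + 3*p^3 - 21*p^2 - 83*p - 60) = (p - 5)*(p + 1)*(p + 3)*(p + 4)*(p^3 - p^2 - 17*p - 15) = (p - 5)^2*(p + 1)*(p + 3)*(p + 4)*(p^2 + 4*p + 3) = (p - 5)^2*(p + 1)^2*(p + 3)*(p + 4)*(p + 3)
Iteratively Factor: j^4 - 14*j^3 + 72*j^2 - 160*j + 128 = (j - 4)*(j^3 - 10*j^2 + 32*j - 32) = (j - 4)^2*(j^2 - 6*j + 8) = (j - 4)^3*(j - 2)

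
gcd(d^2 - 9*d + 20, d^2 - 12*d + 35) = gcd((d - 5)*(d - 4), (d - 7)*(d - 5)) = d - 5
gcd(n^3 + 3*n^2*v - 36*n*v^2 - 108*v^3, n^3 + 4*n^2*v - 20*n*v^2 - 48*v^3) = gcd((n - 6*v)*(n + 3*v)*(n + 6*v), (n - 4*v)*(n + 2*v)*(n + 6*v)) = n + 6*v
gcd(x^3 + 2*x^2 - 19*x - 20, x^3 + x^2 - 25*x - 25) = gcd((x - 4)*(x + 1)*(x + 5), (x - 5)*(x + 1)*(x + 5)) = x^2 + 6*x + 5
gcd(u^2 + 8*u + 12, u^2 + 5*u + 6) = u + 2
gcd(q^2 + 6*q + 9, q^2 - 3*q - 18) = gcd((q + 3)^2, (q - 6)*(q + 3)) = q + 3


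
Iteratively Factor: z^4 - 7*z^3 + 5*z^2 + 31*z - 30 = (z - 3)*(z^3 - 4*z^2 - 7*z + 10) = (z - 5)*(z - 3)*(z^2 + z - 2) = (z - 5)*(z - 3)*(z + 2)*(z - 1)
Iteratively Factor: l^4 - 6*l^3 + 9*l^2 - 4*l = (l)*(l^3 - 6*l^2 + 9*l - 4) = l*(l - 4)*(l^2 - 2*l + 1) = l*(l - 4)*(l - 1)*(l - 1)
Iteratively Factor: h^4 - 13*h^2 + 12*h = (h - 3)*(h^3 + 3*h^2 - 4*h) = h*(h - 3)*(h^2 + 3*h - 4) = h*(h - 3)*(h + 4)*(h - 1)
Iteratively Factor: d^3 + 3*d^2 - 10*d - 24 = (d + 4)*(d^2 - d - 6) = (d + 2)*(d + 4)*(d - 3)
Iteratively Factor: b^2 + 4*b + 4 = (b + 2)*(b + 2)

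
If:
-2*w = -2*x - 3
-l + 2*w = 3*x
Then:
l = 3 - x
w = x + 3/2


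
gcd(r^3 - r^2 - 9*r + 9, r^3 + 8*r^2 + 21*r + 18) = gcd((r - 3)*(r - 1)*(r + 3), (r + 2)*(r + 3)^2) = r + 3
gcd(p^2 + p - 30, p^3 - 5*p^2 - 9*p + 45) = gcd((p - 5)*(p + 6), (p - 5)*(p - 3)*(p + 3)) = p - 5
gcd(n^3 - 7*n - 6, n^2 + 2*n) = n + 2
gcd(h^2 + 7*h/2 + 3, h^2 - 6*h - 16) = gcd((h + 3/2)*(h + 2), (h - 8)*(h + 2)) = h + 2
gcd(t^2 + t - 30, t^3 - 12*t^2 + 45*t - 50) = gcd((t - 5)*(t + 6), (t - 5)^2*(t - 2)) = t - 5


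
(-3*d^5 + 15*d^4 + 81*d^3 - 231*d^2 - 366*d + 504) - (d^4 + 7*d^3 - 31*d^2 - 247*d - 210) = -3*d^5 + 14*d^4 + 74*d^3 - 200*d^2 - 119*d + 714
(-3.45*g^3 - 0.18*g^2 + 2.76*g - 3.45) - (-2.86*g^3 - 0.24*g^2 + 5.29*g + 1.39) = -0.59*g^3 + 0.06*g^2 - 2.53*g - 4.84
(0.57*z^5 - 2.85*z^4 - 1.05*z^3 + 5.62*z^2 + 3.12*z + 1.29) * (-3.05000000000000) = -1.7385*z^5 + 8.6925*z^4 + 3.2025*z^3 - 17.141*z^2 - 9.516*z - 3.9345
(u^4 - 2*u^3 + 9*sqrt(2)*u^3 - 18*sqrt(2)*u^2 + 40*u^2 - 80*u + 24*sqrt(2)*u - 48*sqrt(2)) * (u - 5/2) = u^5 - 9*u^4/2 + 9*sqrt(2)*u^4 - 81*sqrt(2)*u^3/2 + 45*u^3 - 180*u^2 + 69*sqrt(2)*u^2 - 108*sqrt(2)*u + 200*u + 120*sqrt(2)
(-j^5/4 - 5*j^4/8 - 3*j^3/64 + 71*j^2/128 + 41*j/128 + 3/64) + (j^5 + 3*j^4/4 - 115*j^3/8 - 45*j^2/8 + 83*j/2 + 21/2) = 3*j^5/4 + j^4/8 - 923*j^3/64 - 649*j^2/128 + 5353*j/128 + 675/64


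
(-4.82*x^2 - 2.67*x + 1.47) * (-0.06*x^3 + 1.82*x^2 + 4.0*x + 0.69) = 0.2892*x^5 - 8.6122*x^4 - 24.2276*x^3 - 11.3304*x^2 + 4.0377*x + 1.0143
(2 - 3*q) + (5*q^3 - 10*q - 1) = 5*q^3 - 13*q + 1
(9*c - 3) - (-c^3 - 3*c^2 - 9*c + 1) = c^3 + 3*c^2 + 18*c - 4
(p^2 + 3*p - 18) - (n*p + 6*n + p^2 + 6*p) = -n*p - 6*n - 3*p - 18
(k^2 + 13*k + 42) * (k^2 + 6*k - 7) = k^4 + 19*k^3 + 113*k^2 + 161*k - 294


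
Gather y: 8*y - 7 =8*y - 7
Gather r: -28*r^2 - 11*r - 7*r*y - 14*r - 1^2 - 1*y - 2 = -28*r^2 + r*(-7*y - 25) - y - 3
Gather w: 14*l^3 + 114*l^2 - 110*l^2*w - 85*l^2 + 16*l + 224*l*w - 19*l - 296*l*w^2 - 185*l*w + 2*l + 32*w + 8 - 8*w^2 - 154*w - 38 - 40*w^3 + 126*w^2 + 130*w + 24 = 14*l^3 + 29*l^2 - l - 40*w^3 + w^2*(118 - 296*l) + w*(-110*l^2 + 39*l + 8) - 6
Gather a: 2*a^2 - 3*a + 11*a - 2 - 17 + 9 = 2*a^2 + 8*a - 10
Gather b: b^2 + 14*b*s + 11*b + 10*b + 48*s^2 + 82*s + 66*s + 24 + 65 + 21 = b^2 + b*(14*s + 21) + 48*s^2 + 148*s + 110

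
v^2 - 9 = (v - 3)*(v + 3)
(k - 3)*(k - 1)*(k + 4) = k^3 - 13*k + 12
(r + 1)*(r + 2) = r^2 + 3*r + 2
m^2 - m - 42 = (m - 7)*(m + 6)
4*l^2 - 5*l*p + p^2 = (-4*l + p)*(-l + p)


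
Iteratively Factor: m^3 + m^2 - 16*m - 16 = (m - 4)*(m^2 + 5*m + 4) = (m - 4)*(m + 1)*(m + 4)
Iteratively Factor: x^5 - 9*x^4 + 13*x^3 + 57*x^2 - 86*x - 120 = (x - 5)*(x^4 - 4*x^3 - 7*x^2 + 22*x + 24) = (x - 5)*(x - 4)*(x^3 - 7*x - 6) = (x - 5)*(x - 4)*(x - 3)*(x^2 + 3*x + 2) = (x - 5)*(x - 4)*(x - 3)*(x + 2)*(x + 1)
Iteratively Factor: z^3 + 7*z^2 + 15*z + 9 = (z + 1)*(z^2 + 6*z + 9) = (z + 1)*(z + 3)*(z + 3)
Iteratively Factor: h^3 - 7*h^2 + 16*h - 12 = (h - 3)*(h^2 - 4*h + 4) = (h - 3)*(h - 2)*(h - 2)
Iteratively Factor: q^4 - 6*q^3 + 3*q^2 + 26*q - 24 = (q + 2)*(q^3 - 8*q^2 + 19*q - 12) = (q - 3)*(q + 2)*(q^2 - 5*q + 4) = (q - 4)*(q - 3)*(q + 2)*(q - 1)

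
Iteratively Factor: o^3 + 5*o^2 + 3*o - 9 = (o + 3)*(o^2 + 2*o - 3) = (o - 1)*(o + 3)*(o + 3)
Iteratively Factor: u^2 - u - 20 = (u - 5)*(u + 4)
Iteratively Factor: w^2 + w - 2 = (w - 1)*(w + 2)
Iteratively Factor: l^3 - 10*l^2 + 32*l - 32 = (l - 4)*(l^2 - 6*l + 8) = (l - 4)*(l - 2)*(l - 4)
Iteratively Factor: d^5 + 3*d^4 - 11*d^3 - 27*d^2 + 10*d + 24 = (d - 1)*(d^4 + 4*d^3 - 7*d^2 - 34*d - 24) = (d - 3)*(d - 1)*(d^3 + 7*d^2 + 14*d + 8) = (d - 3)*(d - 1)*(d + 4)*(d^2 + 3*d + 2) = (d - 3)*(d - 1)*(d + 2)*(d + 4)*(d + 1)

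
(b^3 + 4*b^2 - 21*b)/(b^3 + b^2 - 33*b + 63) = b/(b - 3)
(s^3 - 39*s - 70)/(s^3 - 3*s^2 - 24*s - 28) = (s + 5)/(s + 2)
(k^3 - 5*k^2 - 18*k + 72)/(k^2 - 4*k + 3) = (k^2 - 2*k - 24)/(k - 1)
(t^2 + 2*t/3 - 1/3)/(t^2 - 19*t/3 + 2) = (t + 1)/(t - 6)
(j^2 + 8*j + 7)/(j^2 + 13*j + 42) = (j + 1)/(j + 6)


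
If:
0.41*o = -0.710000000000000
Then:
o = -1.73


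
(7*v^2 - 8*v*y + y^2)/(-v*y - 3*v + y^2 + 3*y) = (-7*v + y)/(y + 3)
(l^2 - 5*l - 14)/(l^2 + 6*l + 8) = (l - 7)/(l + 4)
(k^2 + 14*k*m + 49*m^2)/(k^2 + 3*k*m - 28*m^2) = (k + 7*m)/(k - 4*m)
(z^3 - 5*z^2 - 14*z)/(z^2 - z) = (z^2 - 5*z - 14)/(z - 1)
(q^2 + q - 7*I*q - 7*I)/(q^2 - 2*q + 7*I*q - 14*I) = (q^2 + q*(1 - 7*I) - 7*I)/(q^2 + q*(-2 + 7*I) - 14*I)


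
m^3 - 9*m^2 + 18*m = m*(m - 6)*(m - 3)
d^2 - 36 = (d - 6)*(d + 6)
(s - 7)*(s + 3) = s^2 - 4*s - 21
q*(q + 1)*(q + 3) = q^3 + 4*q^2 + 3*q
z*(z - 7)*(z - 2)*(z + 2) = z^4 - 7*z^3 - 4*z^2 + 28*z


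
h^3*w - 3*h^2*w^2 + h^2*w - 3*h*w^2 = h*(h - 3*w)*(h*w + w)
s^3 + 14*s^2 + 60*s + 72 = (s + 2)*(s + 6)^2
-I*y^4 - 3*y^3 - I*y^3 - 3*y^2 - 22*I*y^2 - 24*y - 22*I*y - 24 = (y - 6*I)*(y - I)*(y + 4*I)*(-I*y - I)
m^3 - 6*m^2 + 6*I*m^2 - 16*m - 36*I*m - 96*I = (m - 8)*(m + 2)*(m + 6*I)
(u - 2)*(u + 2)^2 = u^3 + 2*u^2 - 4*u - 8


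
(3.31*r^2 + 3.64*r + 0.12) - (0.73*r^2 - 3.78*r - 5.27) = 2.58*r^2 + 7.42*r + 5.39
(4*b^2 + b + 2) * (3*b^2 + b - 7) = 12*b^4 + 7*b^3 - 21*b^2 - 5*b - 14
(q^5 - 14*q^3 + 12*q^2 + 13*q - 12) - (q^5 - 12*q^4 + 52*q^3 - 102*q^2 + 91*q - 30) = 12*q^4 - 66*q^3 + 114*q^2 - 78*q + 18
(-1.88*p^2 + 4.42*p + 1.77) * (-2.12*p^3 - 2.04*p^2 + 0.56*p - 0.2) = 3.9856*p^5 - 5.5352*p^4 - 13.822*p^3 - 0.7596*p^2 + 0.1072*p - 0.354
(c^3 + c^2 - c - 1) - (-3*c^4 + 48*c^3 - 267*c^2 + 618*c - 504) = 3*c^4 - 47*c^3 + 268*c^2 - 619*c + 503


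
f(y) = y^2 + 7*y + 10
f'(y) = 2*y + 7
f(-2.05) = -0.15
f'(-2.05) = 2.90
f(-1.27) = 2.72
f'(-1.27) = 4.46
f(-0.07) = 9.51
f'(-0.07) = 6.86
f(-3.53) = -2.25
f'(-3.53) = -0.06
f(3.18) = 42.37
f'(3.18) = 13.36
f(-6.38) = 6.04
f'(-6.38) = -5.76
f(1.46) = 22.35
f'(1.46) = 9.92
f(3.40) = 45.36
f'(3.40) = 13.80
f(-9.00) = 28.00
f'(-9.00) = -11.00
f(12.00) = 238.00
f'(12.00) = 31.00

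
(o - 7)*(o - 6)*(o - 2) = o^3 - 15*o^2 + 68*o - 84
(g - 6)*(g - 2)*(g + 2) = g^3 - 6*g^2 - 4*g + 24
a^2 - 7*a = a*(a - 7)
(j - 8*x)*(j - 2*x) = j^2 - 10*j*x + 16*x^2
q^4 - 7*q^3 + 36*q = q*(q - 6)*(q - 3)*(q + 2)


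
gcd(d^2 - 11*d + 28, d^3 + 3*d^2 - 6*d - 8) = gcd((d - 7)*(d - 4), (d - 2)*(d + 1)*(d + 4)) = 1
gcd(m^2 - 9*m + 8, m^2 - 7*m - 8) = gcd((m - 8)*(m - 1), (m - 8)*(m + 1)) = m - 8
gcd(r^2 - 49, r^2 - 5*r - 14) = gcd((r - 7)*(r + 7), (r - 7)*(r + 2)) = r - 7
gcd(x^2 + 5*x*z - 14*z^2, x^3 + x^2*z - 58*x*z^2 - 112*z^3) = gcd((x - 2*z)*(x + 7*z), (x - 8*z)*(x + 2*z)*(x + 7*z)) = x + 7*z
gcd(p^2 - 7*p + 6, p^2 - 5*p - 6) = p - 6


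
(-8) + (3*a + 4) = 3*a - 4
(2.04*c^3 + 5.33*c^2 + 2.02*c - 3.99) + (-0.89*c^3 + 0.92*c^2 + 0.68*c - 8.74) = 1.15*c^3 + 6.25*c^2 + 2.7*c - 12.73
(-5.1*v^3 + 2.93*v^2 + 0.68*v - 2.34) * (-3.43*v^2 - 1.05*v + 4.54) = 17.493*v^5 - 4.6949*v^4 - 28.5629*v^3 + 20.6144*v^2 + 5.5442*v - 10.6236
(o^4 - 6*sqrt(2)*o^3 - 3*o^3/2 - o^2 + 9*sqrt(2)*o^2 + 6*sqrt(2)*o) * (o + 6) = o^5 - 6*sqrt(2)*o^4 + 9*o^4/2 - 27*sqrt(2)*o^3 - 10*o^3 - 6*o^2 + 60*sqrt(2)*o^2 + 36*sqrt(2)*o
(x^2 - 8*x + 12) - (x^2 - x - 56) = 68 - 7*x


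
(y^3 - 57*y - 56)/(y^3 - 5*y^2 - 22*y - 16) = (y + 7)/(y + 2)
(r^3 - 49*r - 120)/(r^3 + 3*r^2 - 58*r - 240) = (r + 3)/(r + 6)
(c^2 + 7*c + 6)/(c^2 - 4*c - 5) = (c + 6)/(c - 5)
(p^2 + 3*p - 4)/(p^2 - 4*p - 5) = (-p^2 - 3*p + 4)/(-p^2 + 4*p + 5)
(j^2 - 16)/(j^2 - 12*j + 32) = (j + 4)/(j - 8)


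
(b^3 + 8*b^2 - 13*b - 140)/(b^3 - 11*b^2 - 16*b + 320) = (b^2 + 3*b - 28)/(b^2 - 16*b + 64)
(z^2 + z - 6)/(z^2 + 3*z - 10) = (z + 3)/(z + 5)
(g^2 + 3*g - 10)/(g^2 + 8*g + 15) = (g - 2)/(g + 3)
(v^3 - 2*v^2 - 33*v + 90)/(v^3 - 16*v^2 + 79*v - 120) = (v + 6)/(v - 8)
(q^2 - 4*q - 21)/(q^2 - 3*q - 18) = (q - 7)/(q - 6)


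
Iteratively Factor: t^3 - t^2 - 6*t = (t + 2)*(t^2 - 3*t) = t*(t + 2)*(t - 3)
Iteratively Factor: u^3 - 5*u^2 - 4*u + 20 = (u + 2)*(u^2 - 7*u + 10) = (u - 2)*(u + 2)*(u - 5)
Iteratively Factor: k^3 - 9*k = (k)*(k^2 - 9) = k*(k - 3)*(k + 3)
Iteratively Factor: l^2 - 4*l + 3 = (l - 1)*(l - 3)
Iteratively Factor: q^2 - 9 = (q - 3)*(q + 3)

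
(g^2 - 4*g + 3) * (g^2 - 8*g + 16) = g^4 - 12*g^3 + 51*g^2 - 88*g + 48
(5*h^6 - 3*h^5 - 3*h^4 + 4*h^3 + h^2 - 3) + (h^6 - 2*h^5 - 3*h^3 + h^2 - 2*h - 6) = 6*h^6 - 5*h^5 - 3*h^4 + h^3 + 2*h^2 - 2*h - 9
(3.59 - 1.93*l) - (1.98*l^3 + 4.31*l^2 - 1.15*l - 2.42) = -1.98*l^3 - 4.31*l^2 - 0.78*l + 6.01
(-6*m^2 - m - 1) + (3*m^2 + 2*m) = -3*m^2 + m - 1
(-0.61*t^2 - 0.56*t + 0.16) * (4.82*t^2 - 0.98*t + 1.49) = -2.9402*t^4 - 2.1014*t^3 + 0.4111*t^2 - 0.9912*t + 0.2384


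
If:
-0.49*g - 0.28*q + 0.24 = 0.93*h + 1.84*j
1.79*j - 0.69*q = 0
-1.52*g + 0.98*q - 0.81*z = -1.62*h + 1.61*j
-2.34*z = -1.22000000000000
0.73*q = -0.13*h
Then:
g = 0.03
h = 0.30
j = -0.02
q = -0.05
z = 0.52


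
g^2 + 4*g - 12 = (g - 2)*(g + 6)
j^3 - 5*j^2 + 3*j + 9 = (j - 3)^2*(j + 1)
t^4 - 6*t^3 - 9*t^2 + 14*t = t*(t - 7)*(t - 1)*(t + 2)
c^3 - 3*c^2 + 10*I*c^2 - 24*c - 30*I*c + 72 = (c - 3)*(c + 4*I)*(c + 6*I)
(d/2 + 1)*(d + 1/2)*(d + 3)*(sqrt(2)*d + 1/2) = sqrt(2)*d^4/2 + d^3/4 + 11*sqrt(2)*d^3/4 + 11*d^2/8 + 17*sqrt(2)*d^2/4 + 3*sqrt(2)*d/2 + 17*d/8 + 3/4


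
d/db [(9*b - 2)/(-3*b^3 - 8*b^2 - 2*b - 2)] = 2*(27*b^3 + 27*b^2 - 16*b - 11)/(9*b^6 + 48*b^5 + 76*b^4 + 44*b^3 + 36*b^2 + 8*b + 4)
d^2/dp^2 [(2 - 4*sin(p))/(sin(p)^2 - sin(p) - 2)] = 2*(2*sin(p)^4 - 4*sin(p)^3 + 27*sin(p)^2 - 34*sin(p) + 14)/((sin(p) - 2)^3*(sin(p) + 1)^2)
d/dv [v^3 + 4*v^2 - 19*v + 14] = 3*v^2 + 8*v - 19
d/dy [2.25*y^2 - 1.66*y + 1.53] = 4.5*y - 1.66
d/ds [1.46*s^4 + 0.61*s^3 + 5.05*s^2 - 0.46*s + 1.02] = 5.84*s^3 + 1.83*s^2 + 10.1*s - 0.46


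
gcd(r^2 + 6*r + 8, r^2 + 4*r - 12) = 1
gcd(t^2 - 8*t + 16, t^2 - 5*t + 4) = t - 4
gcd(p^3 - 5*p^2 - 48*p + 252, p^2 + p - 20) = 1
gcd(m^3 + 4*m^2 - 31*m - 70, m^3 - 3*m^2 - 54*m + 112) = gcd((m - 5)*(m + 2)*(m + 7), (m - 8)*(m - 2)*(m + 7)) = m + 7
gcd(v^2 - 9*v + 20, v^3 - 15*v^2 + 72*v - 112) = v - 4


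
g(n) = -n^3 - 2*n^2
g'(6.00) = -132.00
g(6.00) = -288.00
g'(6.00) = -132.00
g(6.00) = -288.00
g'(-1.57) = -1.11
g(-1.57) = -1.06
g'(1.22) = -9.35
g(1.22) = -4.79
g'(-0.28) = 0.88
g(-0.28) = -0.13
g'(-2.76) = -11.81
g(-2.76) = 5.79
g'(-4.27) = -37.62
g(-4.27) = 41.39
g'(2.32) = -25.43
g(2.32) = -23.25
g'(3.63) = -54.05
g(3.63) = -74.19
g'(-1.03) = 0.94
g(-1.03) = -1.03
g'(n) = -3*n^2 - 4*n = n*(-3*n - 4)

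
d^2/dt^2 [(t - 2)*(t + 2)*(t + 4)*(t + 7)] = 12*t^2 + 66*t + 48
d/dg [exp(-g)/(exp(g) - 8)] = 2*(4 - exp(g))*exp(-g)/(exp(2*g) - 16*exp(g) + 64)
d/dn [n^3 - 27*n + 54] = 3*n^2 - 27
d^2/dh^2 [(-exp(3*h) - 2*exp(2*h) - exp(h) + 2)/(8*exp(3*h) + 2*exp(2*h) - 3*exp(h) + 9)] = (-112*exp(7*h) - 324*exp(6*h) + 1482*exp(5*h) + 2040*exp(4*h) + 1289*exp(3*h) - 1791*exp(2*h) - 801*exp(h) - 27)*exp(h)/(512*exp(9*h) + 384*exp(8*h) - 480*exp(7*h) + 1448*exp(6*h) + 1044*exp(5*h) - 1134*exp(4*h) + 1593*exp(3*h) + 729*exp(2*h) - 729*exp(h) + 729)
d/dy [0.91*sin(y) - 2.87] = 0.91*cos(y)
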